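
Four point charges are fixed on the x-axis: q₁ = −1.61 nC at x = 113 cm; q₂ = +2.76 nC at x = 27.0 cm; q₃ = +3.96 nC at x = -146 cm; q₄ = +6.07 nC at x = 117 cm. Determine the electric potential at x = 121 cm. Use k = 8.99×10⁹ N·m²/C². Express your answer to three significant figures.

1220 V

The total potential is the scalar sum of each charge's contribution, V = Σ kqᵢ/rᵢ.
Distances from the field point to each charge: r₁ = 0.0800 m, r₂ = 0.940 m, r₃ = 2.67 m, r₄ = 0.0400 m.
V = k[(-1.61×10⁻⁹)/(0.0800) + (2.76×10⁻⁹)/(0.940) + (3.96×10⁻⁹)/(2.67) + (6.07×10⁻⁹)/(0.0400)] = 1220 V.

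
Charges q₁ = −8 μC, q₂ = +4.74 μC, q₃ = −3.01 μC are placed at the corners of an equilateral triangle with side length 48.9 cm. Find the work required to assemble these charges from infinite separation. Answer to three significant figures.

The assembly work is the sum of pairwise potential energies, U = Σ_{i<j} kqᵢqⱼ/rᵢⱼ.
All three pair separations equal the side length, 0.489 m.
U = (-0.697) + (0.443) + (-0.262) = -0.517 J.

-0.517 J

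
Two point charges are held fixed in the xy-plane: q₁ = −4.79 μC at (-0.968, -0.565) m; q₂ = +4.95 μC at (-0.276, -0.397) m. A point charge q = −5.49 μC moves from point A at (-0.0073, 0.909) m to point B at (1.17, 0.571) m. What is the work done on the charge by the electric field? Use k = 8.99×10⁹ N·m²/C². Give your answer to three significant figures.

-6.11×10⁻³ J

The work done by the electric force is W_field = −ΔU = −q(V_B − V_A) = q(V_A − V_B).
At A: distances to the source charges are 1.76 m, 1.33 m; V_A = Σ kqᵢ/rᵢ = 8900 V.
At B: distances to the source charges are 2.42 m, 1.74 m; V_B = Σ kqᵢ/rᵢ = 7790 V.
ΔV = V_B − V_A = -1110 V.
W_field = −qΔV = −(-5.49×10⁻⁶ C)(-1110 V) = -6.11×10⁻³ J.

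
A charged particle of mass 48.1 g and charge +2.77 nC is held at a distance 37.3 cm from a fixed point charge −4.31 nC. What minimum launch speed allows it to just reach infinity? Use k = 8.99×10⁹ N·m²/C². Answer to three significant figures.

3.46×10⁻³ m/s

To just escape, total mechanical energy must reach zero at infinity: ½mv²_min + U = 0, so ½mv²_min = −U = |kQq|/r.
|U| = |kQq|/r = (8.99×10⁹ N·m²/C²)(4.31×10⁻⁹)(2.77×10⁻⁹)/(0.373) = 2.88×10⁻⁷ J.
v_min = √(2|U|/m) = √(2·2.88×10⁻⁷/0.0481) = 3.46×10⁻³ m/s.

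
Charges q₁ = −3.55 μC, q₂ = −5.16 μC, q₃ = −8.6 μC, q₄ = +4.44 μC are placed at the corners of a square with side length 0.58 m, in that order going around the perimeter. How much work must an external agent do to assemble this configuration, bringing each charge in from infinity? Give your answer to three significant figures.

0.219 J

The work to assemble the configuration equals its total potential energy, U = Σ kqᵢqⱼ/rᵢⱼ over all pairs.
The four side pairs have separation 0.580 m and the two diagonal pairs 0.820 m.
Summing all 6 pair terms gives U = 0.219 J.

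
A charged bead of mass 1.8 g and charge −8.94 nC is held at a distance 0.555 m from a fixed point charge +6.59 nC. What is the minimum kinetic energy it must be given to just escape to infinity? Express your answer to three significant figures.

To just escape, total mechanical energy must reach zero at infinity: ½mv²_min + U = 0, so ½mv²_min = −U = |kQq|/r.
|U| = |kQq|/r = (8.99×10⁹ N·m²/C²)(6.59×10⁻⁹)(8.94×10⁻⁹)/(0.555) = 9.54×10⁻⁷ J.

9.54×10⁻⁷ J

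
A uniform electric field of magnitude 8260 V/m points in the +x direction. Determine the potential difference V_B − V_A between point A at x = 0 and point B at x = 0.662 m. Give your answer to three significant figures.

In a uniform field, potential decreases in the direction of E: V_B − V_A = −E·Δx.
V_B − V_A = −(8260 V/m)(0.662 m) = -5470 V.

-5470 V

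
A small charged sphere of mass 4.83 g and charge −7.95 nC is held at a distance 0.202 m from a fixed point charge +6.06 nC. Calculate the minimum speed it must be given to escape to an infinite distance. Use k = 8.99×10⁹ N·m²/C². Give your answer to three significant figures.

To just escape, total mechanical energy must reach zero at infinity: ½mv²_min + U = 0, so ½mv²_min = −U = |kQq|/r.
|U| = |kQq|/r = (8.99×10⁹ N·m²/C²)(6.06×10⁻⁹)(7.95×10⁻⁹)/(0.202) = 2.14×10⁻⁶ J.
v_min = √(2|U|/m) = √(2·2.14×10⁻⁶/4.83×10⁻³) = 0.0298 m/s.

0.0298 m/s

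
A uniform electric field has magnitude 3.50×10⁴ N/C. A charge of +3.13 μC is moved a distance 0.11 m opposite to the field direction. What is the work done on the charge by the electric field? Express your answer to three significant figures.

-0.0121 J

The potential change for a displacement 0.11 m opposite to the field direction is ΔV = +Ed = 3850 V.
W_field = −qΔV = -0.0121 J.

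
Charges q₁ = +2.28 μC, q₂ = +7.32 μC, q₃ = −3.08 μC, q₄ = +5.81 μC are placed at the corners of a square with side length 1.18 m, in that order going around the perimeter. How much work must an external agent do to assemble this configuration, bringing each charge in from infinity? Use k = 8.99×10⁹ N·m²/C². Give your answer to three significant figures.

The work to assemble the configuration equals its total potential energy, U = Σ kqᵢqⱼ/rᵢⱼ over all pairs.
The four side pairs have separation 1.18 m and the two diagonal pairs 1.67 m.
Summing all 6 pair terms gives U = 0.111 J.

0.111 J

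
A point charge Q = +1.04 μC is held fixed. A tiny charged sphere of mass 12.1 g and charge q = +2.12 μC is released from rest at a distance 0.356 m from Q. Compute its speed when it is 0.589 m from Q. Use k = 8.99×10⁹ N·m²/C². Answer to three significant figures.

1.91 m/s

Only the electrostatic force acts, so mechanical energy is conserved: ½mv² = U₁ − U₂ = kQq(1/r₁ − 1/r₂).
U₁ − U₂ = (8.99×10⁹ N·m²/C²)(1.04×10⁻⁶ C)(2.12×10⁻⁶ C)(1/0.356 − 1/0.589) = 0.0220 J.
v = √(2·0.0220/0.0121) = 1.91 m/s.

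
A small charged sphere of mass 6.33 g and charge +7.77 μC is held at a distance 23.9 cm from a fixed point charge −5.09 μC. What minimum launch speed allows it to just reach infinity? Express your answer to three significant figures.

21.7 m/s

To just escape, total mechanical energy must reach zero at infinity: ½mv²_min + U = 0, so ½mv²_min = −U = |kQq|/r.
|U| = |kQq|/r = (8.99×10⁹ N·m²/C²)(5.09×10⁻⁶)(7.77×10⁻⁶)/(0.239) = 1.49 J.
v_min = √(2|U|/m) = √(2·1.49/6.33×10⁻³) = 21.7 m/s.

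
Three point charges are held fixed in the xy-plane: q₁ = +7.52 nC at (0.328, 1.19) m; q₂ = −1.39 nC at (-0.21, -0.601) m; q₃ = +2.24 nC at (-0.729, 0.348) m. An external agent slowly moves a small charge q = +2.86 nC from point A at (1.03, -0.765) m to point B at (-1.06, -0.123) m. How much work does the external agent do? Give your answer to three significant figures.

7.24×10⁻⁸ J

For quasistatic motion the external work equals the change in potential energy: W_ext = qΔV = q(V_B − V_A).
At A: distances to the source charges are 2.08 m, 1.25 m, 2.08 m; V_A = Σ kqᵢ/rᵢ = 32.2 V.
At B: distances to the source charges are 1.91 m, 0.975 m, 0.576 m; V_B = Σ kqᵢ/rᵢ = 57.6 V.
ΔV = V_B − V_A = 25.3 V.
W_ext = qΔV = (2.86×10⁻⁹ C)(25.3 V) = 7.24×10⁻⁸ J.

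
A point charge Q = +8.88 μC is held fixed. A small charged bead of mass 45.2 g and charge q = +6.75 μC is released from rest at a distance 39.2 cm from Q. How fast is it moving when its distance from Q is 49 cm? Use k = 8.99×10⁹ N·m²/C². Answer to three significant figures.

3.49 m/s

Only the electrostatic force acts, so mechanical energy is conserved: ½mv² = U₁ − U₂ = kQq(1/r₁ − 1/r₂).
U₁ − U₂ = (8.99×10⁹ N·m²/C²)(8.88×10⁻⁶ C)(6.75×10⁻⁶ C)(1/0.392 − 1/0.490) = 0.275 J.
v = √(2·0.275/0.0452) = 3.49 m/s.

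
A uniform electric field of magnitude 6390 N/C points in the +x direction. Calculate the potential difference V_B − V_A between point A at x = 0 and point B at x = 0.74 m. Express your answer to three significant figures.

In a uniform field, potential decreases in the direction of E: V_B − V_A = −E·Δx.
V_B − V_A = −(6390 V/m)(0.740 m) = -4730 V.

-4730 V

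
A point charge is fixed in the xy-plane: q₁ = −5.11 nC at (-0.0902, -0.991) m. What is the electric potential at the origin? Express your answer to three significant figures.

Electric potential is a scalar, so the contributions from each charge add algebraically: V = Σ kqᵢ/rᵢ.
Distances from the field point to each charge: r₁ = 0.995 m.
V = k[(-5.11×10⁻⁹)/(0.995)] = -46.2 V.

-46.2 V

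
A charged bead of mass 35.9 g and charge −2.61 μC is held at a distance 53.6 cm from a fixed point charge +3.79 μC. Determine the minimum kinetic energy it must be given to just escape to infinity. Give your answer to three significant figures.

To just escape, total mechanical energy must reach zero at infinity: ½mv²_min + U = 0, so ½mv²_min = −U = |kQq|/r.
|U| = |kQq|/r = (8.99×10⁹ N·m²/C²)(3.79×10⁻⁶)(2.61×10⁻⁶)/(0.536) = 0.166 J.

0.166 J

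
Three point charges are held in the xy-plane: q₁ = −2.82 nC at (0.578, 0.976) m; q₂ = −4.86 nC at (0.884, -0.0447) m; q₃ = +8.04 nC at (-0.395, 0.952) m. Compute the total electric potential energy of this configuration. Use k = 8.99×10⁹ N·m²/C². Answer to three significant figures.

-3.10×10⁻⁷ J

The work to assemble the configuration equals its total potential energy, U = Σ kqᵢqⱼ/rᵢⱼ over all pairs.
Pair separations: r₁₂ = 1.07 m, r₁₃ = 0.973 m, r₂₃ = 1.62 m.
U = (1.16×10⁻⁷) + (-2.09×10⁻⁷) + (-2.17×10⁻⁷) = -3.10×10⁻⁷ J.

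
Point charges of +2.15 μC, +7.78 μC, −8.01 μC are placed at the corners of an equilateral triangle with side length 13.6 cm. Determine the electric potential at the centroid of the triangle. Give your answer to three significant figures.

The total potential is the scalar sum of each charge's contribution, V = Σ kqᵢ/rᵢ.
The distance from each vertex to the centroid is a/√3 = 0.0785 m.
V = k[(2.15×10⁻⁶)/(0.0785) + (7.78×10⁻⁶)/(0.0785) + (-8.01×10⁻⁶)/(0.0785)] = 2.20×10⁵ V.

2.20×10⁵ V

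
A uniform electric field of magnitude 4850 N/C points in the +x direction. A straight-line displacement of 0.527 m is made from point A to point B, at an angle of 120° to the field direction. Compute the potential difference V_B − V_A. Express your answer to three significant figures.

1280 V

Only the component of displacement along E changes the potential: ΔV = −E·d·cosθ.
ΔV = −(4850 V/m)(0.527 m)cos120° = 1280 V.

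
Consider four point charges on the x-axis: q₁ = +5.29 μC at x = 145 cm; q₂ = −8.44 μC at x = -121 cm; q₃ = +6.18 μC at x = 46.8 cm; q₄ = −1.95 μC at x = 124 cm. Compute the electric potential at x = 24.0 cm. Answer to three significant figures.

2.13×10⁵ V

The total potential is the scalar sum of each charge's contribution, V = Σ kqᵢ/rᵢ.
Distances from the field point to each charge: r₁ = 1.21 m, r₂ = 1.45 m, r₃ = 0.228 m, r₄ = 1.00 m.
V = k[(5.29×10⁻⁶)/(1.21) + (-8.44×10⁻⁶)/(1.45) + (6.18×10⁻⁶)/(0.228) + (-1.95×10⁻⁶)/(1.00)] = 2.13×10⁵ V.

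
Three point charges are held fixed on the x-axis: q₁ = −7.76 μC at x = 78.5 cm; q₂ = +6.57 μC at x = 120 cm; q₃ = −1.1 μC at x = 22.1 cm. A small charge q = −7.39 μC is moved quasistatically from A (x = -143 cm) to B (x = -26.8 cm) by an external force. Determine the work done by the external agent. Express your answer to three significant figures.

For quasistatic motion the external work equals the change in potential energy: W_ext = qΔV = q(V_B − V_A).
At A: distances to the source charges are 2.21 m, 2.63 m, 1.65 m; V_A = Σ kqᵢ/rᵢ = -1.50×10⁴ V.
At B: distances to the source charges are 1.05 m, 1.47 m, 0.489 m; V_B = Σ kqᵢ/rᵢ = -4.62×10⁴ V.
ΔV = V_B − V_A = -3.12×10⁴ V.
W_ext = qΔV = (-7.39×10⁻⁶ C)(-3.12×10⁴ V) = 0.231 J.

0.231 J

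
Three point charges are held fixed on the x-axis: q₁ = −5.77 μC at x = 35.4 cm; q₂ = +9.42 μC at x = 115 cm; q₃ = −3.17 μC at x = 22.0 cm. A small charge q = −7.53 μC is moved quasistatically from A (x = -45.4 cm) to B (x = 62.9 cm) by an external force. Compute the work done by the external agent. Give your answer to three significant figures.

0.317 J

For quasistatic motion the external work equals the change in potential energy: W_ext = qΔV = q(V_B − V_A).
At A: distances to the source charges are 0.808 m, 1.60 m, 0.674 m; V_A = Σ kqᵢ/rᵢ = -5.37×10⁴ V.
At B: distances to the source charges are 0.275 m, 0.521 m, 0.409 m; V_B = Σ kqᵢ/rᵢ = -9.58×10⁴ V.
ΔV = V_B − V_A = -4.21×10⁴ V.
W_ext = qΔV = (-7.53×10⁻⁶ C)(-4.21×10⁴ V) = 0.317 J.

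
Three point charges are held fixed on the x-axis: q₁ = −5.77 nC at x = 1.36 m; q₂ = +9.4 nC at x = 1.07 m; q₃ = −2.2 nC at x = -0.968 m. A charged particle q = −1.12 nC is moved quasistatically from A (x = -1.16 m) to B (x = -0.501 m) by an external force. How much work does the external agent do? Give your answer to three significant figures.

For quasistatic motion the external work equals the change in potential energy: W_ext = qΔV = q(V_B − V_A).
At A: distances to the source charges are 2.52 m, 2.23 m, 0.192 m; V_A = Σ kqᵢ/rᵢ = -85.7 V.
At B: distances to the source charges are 1.86 m, 1.57 m, 0.467 m; V_B = Σ kqᵢ/rᵢ = -16.4 V.
ΔV = V_B − V_A = 69.3 V.
W_ext = qΔV = (-1.12×10⁻⁹ C)(69.3 V) = -7.76×10⁻⁸ J.

-7.76×10⁻⁸ J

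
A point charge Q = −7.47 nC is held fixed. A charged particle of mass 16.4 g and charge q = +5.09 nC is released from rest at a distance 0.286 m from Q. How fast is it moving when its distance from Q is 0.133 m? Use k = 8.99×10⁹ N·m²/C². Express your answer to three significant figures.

0.0129 m/s

Only the electrostatic force acts, so mechanical energy is conserved: ½mv² = U₁ − U₂ = kQq(1/r₁ − 1/r₂).
U₁ − U₂ = (8.99×10⁹ N·m²/C²)(-7.47×10⁻⁹ C)(5.09×10⁻⁹ C)(1/0.286 − 1/0.133) = 1.37×10⁻⁶ J.
v = √(2·1.37×10⁻⁶/0.0164) = 0.0129 m/s.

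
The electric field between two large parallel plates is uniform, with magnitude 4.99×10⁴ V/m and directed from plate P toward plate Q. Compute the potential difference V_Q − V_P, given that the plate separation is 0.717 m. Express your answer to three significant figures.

In a uniform field, potential decreases in the direction of E: ΔV = −E·d for a displacement d parallel to E.
Going from P to Q is a displacement of 0.717 m along the field, so V_Q − V_P = −Ed = -3.58×10⁴ V.

-3.58×10⁴ V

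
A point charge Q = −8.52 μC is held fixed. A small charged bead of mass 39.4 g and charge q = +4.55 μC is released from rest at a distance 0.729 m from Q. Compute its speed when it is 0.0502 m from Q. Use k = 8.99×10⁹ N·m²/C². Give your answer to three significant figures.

Only the electrostatic force acts, so mechanical energy is conserved: ½mv² = U₁ − U₂ = kQq(1/r₁ − 1/r₂).
U₁ − U₂ = (8.99×10⁹ N·m²/C²)(-8.52×10⁻⁶ C)(4.55×10⁻⁶ C)(1/0.729 − 1/0.0502) = 6.46 J.
v = √(2·6.46/0.0394) = 18.1 m/s.

18.1 m/s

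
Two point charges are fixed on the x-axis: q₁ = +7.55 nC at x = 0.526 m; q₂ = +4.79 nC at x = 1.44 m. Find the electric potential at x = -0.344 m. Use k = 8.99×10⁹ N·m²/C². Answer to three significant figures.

Electric potential is a scalar, so the contributions from each charge add algebraically: V = Σ kqᵢ/rᵢ.
Distances from the field point to each charge: r₁ = 0.870 m, r₂ = 1.78 m.
V = k[(7.55×10⁻⁹)/(0.870) + (4.79×10⁻⁹)/(1.78)] = 102 V.

102 V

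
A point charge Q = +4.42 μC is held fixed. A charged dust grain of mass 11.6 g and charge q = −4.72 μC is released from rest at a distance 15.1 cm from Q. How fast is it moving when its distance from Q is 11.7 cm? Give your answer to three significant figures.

7.89 m/s

Only the electrostatic force acts, so mechanical energy is conserved: ½mv² = U₁ − U₂ = kQq(1/r₁ − 1/r₂).
U₁ − U₂ = (8.99×10⁹ N·m²/C²)(4.42×10⁻⁶ C)(-4.72×10⁻⁶ C)(1/0.151 − 1/0.117) = 0.361 J.
v = √(2·0.361/0.0116) = 7.89 m/s.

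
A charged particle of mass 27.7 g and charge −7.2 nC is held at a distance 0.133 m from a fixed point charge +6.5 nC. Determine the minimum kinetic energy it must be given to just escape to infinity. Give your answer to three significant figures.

To just escape, total mechanical energy must reach zero at infinity: ½mv²_min + U = 0, so ½mv²_min = −U = |kQq|/r.
|U| = |kQq|/r = (8.99×10⁹ N·m²/C²)(6.50×10⁻⁹)(7.20×10⁻⁹)/(0.133) = 3.16×10⁻⁶ J.

3.16×10⁻⁶ J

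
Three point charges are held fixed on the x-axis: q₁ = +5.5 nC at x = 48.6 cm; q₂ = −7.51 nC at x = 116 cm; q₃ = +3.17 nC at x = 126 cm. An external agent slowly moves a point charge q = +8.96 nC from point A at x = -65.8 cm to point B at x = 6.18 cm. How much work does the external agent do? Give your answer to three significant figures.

For quasistatic motion the external work equals the change in potential energy: W_ext = qΔV = q(V_B − V_A).
At A: distances to the source charges are 1.14 m, 1.82 m, 1.92 m; V_A = Σ kqᵢ/rᵢ = 20.9 V.
At B: distances to the source charges are 0.424 m, 1.10 m, 1.20 m; V_B = Σ kqᵢ/rᵢ = 78.9 V.
ΔV = V_B − V_A = 57.9 V.
W_ext = qΔV = (8.96×10⁻⁹ C)(57.9 V) = 5.19×10⁻⁷ J.

5.19×10⁻⁷ J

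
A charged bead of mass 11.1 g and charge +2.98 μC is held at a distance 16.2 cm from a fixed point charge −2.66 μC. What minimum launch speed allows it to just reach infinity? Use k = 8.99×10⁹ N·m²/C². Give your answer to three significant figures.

To just escape, total mechanical energy must reach zero at infinity: ½mv²_min + U = 0, so ½mv²_min = −U = |kQq|/r.
|U| = |kQq|/r = (8.99×10⁹ N·m²/C²)(2.66×10⁻⁶)(2.98×10⁻⁶)/(0.162) = 0.440 J.
v_min = √(2|U|/m) = √(2·0.440/0.0111) = 8.90 m/s.

8.90 m/s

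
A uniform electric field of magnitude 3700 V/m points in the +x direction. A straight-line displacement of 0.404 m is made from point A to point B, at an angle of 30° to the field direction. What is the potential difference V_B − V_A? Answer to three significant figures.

Only the component of displacement along E changes the potential: ΔV = −E·d·cosθ.
ΔV = −(3700 V/m)(0.404 m)cos30° = -1290 V.

-1290 V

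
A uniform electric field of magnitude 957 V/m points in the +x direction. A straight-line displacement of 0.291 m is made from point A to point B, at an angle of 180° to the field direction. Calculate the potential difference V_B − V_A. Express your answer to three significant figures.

Only the component of displacement along E changes the potential: ΔV = −E·d·cosθ.
ΔV = −(957 V/m)(0.291 m)cos180° = 278 V.

278 V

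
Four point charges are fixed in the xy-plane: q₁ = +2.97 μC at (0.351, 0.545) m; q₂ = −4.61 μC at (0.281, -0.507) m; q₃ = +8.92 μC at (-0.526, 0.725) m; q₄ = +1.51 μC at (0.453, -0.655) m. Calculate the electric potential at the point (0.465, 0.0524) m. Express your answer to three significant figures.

Electric potential is a scalar, so the contributions from each charge add algebraically: V = Σ kqᵢ/rᵢ.
Distances from the field point to each charge: r₁ = 0.506 m, r₂ = 0.589 m, r₃ = 1.20 m, r₄ = 0.708 m.
V = k[(2.97×10⁻⁶)/(0.506) + (-4.61×10⁻⁶)/(0.589) + (8.92×10⁻⁶)/(1.20) + (1.51×10⁻⁶)/(0.708)] = 6.86×10⁴ V.

6.86×10⁴ V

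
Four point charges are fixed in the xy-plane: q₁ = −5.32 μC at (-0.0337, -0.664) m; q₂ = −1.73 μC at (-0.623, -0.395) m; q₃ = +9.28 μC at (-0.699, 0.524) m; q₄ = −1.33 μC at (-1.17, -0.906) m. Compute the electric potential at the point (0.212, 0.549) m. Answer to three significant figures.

Electric potential is a scalar, so the contributions from each charge add algebraically: V = Σ kqᵢ/rᵢ.
Distances from the field point to each charge: r₁ = 1.24 m, r₂ = 1.26 m, r₃ = 0.911 m, r₄ = 2.01 m.
V = k[(-5.32×10⁻⁶)/(1.24) + (-1.73×10⁻⁶)/(1.26) + (9.28×10⁻⁶)/(0.911) + (-1.33×10⁻⁶)/(2.01)] = 3.46×10⁴ V.

3.46×10⁴ V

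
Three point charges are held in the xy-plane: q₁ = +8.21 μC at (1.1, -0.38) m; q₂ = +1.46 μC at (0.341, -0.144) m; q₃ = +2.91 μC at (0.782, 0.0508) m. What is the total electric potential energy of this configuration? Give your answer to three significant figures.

0.616 J

The work to assemble the configuration equals its total potential energy, U = Σ kqᵢqⱼ/rᵢⱼ over all pairs.
Pair separations: r₁₂ = 0.795 m, r₁₃ = 0.535 m, r₂₃ = 0.482 m.
U = (0.136) + (0.401) + (0.0792) = 0.616 J.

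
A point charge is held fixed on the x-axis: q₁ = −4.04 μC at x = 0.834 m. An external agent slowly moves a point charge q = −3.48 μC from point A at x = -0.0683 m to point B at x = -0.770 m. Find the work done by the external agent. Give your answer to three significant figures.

For quasistatic motion the external work equals the change in potential energy: W_ext = qΔV = q(V_B − V_A).
At A: distance to the source charge is 0.902 m; V_A = kq₁/r = -4.03×10⁴ V.
At B: distance to the source charge is 1.60 m; V_B = kq₁/r = -2.26×10⁴ V.
ΔV = V_B − V_A = 1.76×10⁴ V.
W_ext = qΔV = (-3.48×10⁻⁶ C)(1.76×10⁴ V) = -0.0613 J.

-0.0613 J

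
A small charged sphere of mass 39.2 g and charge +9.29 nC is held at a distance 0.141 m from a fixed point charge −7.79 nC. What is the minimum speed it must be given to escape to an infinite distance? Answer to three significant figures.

0.0153 m/s

To just escape, total mechanical energy must reach zero at infinity: ½mv²_min + U = 0, so ½mv²_min = −U = |kQq|/r.
|U| = |kQq|/r = (8.99×10⁹ N·m²/C²)(7.79×10⁻⁹)(9.29×10⁻⁹)/(0.141) = 4.61×10⁻⁶ J.
v_min = √(2|U|/m) = √(2·4.61×10⁻⁶/0.0392) = 0.0153 m/s.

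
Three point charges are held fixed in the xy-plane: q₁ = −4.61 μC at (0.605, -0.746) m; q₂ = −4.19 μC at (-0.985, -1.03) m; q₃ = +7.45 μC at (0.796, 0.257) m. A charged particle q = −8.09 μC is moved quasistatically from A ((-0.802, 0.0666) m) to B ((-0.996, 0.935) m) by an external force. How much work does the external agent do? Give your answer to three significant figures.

For quasistatic motion the external work equals the change in potential energy: W_ext = qΔV = q(V_B − V_A).
At A: distances to the source charges are 1.62 m, 1.11 m, 1.61 m; V_A = Σ kqᵢ/rᵢ = -1.78×10⁴ V.
At B: distances to the source charges are 2.32 m, 1.97 m, 1.92 m; V_B = Σ kqᵢ/rᵢ = -2070 V.
ΔV = V_B − V_A = 1.57×10⁴ V.
W_ext = qΔV = (-8.09×10⁻⁶ C)(1.57×10⁴ V) = -0.127 J.

-0.127 J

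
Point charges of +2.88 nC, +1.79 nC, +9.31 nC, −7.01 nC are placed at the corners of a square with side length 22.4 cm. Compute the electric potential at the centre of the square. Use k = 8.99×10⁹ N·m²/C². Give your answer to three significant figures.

Electric potential is a scalar, so the contributions from each charge add algebraically: V = Σ kqᵢ/rᵢ.
The distance from each corner to the centre is a√2/2 = 0.158 m.
V = k[(2.88×10⁻⁹)/(0.158) + (1.79×10⁻⁹)/(0.158) + (9.31×10⁻⁹)/(0.158) + (-7.01×10⁻⁹)/(0.158)] = 396 V.

396 V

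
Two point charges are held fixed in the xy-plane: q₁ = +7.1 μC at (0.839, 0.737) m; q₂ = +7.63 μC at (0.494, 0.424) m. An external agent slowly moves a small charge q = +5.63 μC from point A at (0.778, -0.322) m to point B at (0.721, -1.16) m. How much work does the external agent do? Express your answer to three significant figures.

For quasistatic motion the external work equals the change in potential energy: W_ext = qΔV = q(V_B − V_A).
At A: distances to the source charges are 1.06 m, 0.798 m; V_A = Σ kqᵢ/rᵢ = 1.46×10⁵ V.
At B: distances to the source charges are 1.90 m, 1.60 m; V_B = Σ kqᵢ/rᵢ = 7.64×10⁴ V.
ΔV = V_B − V_A = -6.97×10⁴ V.
W_ext = qΔV = (5.63×10⁻⁶ C)(-6.97×10⁴ V) = -0.392 J.

-0.392 J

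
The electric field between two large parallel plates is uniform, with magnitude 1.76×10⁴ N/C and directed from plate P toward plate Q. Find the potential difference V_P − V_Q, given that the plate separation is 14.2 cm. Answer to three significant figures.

In a uniform field, potential decreases in the direction of E: ΔV = −E·d for a displacement d parallel to E.
Going from Q to P is a displacement of 14.2 cm opposite to the field, so V_P − V_Q = +Ed = 2500 V.

2500 V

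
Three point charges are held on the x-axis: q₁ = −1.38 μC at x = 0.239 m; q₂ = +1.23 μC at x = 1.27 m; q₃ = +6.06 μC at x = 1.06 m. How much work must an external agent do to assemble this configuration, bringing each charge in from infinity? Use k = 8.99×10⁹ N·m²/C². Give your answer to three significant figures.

0.213 J

The work to assemble the configuration equals its total potential energy, U = Σ kqᵢqⱼ/rᵢⱼ over all pairs.
Pair separations: r₁₂ = 1.03 m, r₁₃ = 0.821 m, r₂₃ = 0.210 m.
U = (-0.0148) + (-0.0916) + (0.319) = 0.213 J.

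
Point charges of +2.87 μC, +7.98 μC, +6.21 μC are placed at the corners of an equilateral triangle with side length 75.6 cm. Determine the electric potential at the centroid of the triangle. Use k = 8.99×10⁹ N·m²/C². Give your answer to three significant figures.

The total potential is the scalar sum of each charge's contribution, V = Σ kqᵢ/rᵢ.
The distance from each vertex to the centroid is a/√3 = 0.436 m.
V = k[(2.87×10⁻⁶)/(0.436) + (7.98×10⁻⁶)/(0.436) + (6.21×10⁻⁶)/(0.436)] = 3.51×10⁵ V.

3.51×10⁵ V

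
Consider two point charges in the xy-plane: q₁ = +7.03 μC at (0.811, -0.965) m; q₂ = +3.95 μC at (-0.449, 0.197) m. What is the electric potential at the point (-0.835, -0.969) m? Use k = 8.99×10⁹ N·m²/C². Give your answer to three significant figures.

Electric potential is a scalar, so the contributions from each charge add algebraically: V = Σ kqᵢ/rᵢ.
Distances from the field point to each charge: r₁ = 1.65 m, r₂ = 1.23 m.
V = k[(7.03×10⁻⁶)/(1.65) + (3.95×10⁻⁶)/(1.23)] = 6.73×10⁴ V.

6.73×10⁴ V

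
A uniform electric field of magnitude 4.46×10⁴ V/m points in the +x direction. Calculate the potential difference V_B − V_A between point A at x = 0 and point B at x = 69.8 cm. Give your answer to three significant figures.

In a uniform field, potential decreases in the direction of E: V_B − V_A = −E·Δx.
V_B − V_A = −(4.46×10⁴ V/m)(0.698 m) = -3.11×10⁴ V.

-3.11×10⁴ V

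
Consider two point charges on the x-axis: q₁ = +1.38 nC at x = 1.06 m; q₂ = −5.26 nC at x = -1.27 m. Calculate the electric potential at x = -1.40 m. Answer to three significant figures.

-359 V

Electric potential is a scalar, so the contributions from each charge add algebraically: V = Σ kqᵢ/rᵢ.
Distances from the field point to each charge: r₁ = 2.46 m, r₂ = 0.130 m.
V = k[(1.38×10⁻⁹)/(2.46) + (-5.26×10⁻⁹)/(0.130)] = -359 V.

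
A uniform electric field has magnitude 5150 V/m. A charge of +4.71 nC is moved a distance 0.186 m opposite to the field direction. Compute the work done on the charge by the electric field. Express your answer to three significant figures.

-4.51×10⁻⁶ J

The potential change for a displacement 0.186 m opposite to the field direction is ΔV = +Ed = 958 V.
W_field = −qΔV = -4.51×10⁻⁶ J.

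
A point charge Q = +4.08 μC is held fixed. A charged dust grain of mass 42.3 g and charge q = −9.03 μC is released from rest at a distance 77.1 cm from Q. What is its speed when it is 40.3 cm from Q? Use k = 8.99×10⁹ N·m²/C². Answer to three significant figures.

4.31 m/s

Only the electrostatic force acts, so mechanical energy is conserved: ½mv² = U₁ − U₂ = kQq(1/r₁ − 1/r₂).
U₁ − U₂ = (8.99×10⁹ N·m²/C²)(4.08×10⁻⁶ C)(-9.03×10⁻⁶ C)(1/0.771 − 1/0.403) = 0.392 J.
v = √(2·0.392/0.0423) = 4.31 m/s.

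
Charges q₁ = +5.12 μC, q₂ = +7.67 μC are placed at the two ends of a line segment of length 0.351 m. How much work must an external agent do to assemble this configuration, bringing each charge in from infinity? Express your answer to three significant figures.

1.01 J

The assembly work is the sum of pairwise potential energies, U = Σ_{i<j} kqᵢqⱼ/rᵢⱼ.
The separation is r = 0.351 m.
U = (1.01) = 1.01 J.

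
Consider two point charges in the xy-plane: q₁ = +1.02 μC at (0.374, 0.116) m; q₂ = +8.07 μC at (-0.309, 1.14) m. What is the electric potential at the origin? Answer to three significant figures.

8.48×10⁴ V

Electric potential is a scalar, so the contributions from each charge add algebraically: V = Σ kqᵢ/rᵢ.
Distances from the field point to each charge: r₁ = 0.392 m, r₂ = 1.18 m.
V = k[(1.02×10⁻⁶)/(0.392) + (8.07×10⁻⁶)/(1.18)] = 8.48×10⁴ V.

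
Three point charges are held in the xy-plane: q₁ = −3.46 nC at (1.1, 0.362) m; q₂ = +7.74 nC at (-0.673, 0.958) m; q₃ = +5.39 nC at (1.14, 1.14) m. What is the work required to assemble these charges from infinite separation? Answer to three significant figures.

The assembly work is the sum of pairwise potential energies, U = Σ_{i<j} kqᵢqⱼ/rᵢⱼ.
Pair separations: r₁₂ = 1.87 m, r₁₃ = 0.779 m, r₂₃ = 1.82 m.
U = (-1.29×10⁻⁷) + (-2.15×10⁻⁷) + (2.06×10⁻⁷) = -1.38×10⁻⁷ J.

-1.38×10⁻⁷ J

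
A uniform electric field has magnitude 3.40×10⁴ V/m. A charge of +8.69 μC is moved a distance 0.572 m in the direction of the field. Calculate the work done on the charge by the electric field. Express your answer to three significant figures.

The potential change for a displacement 0.572 m in the direction of the field is ΔV = −Ed = -1.94×10⁴ V.
W_field = −qΔV = 0.169 J.

0.169 J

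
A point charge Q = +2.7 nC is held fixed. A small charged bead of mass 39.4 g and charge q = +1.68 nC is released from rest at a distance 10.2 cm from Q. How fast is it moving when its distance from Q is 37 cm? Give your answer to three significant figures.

3.83×10⁻³ m/s

Only the electrostatic force acts, so mechanical energy is conserved: ½mv² = U₁ − U₂ = kQq(1/r₁ − 1/r₂).
U₁ − U₂ = (8.99×10⁹ N·m²/C²)(2.70×10⁻⁹ C)(1.68×10⁻⁹ C)(1/0.102 − 1/0.370) = 2.90×10⁻⁷ J.
v = √(2·2.90×10⁻⁷/0.0394) = 3.83×10⁻³ m/s.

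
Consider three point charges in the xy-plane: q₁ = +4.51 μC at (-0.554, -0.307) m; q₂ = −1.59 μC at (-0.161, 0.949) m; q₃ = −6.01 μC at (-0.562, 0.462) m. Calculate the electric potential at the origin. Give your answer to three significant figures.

Electric potential is a scalar, so the contributions from each charge add algebraically: V = Σ kqᵢ/rᵢ.
Distances from the field point to each charge: r₁ = 0.633 m, r₂ = 0.963 m, r₃ = 0.728 m.
V = k[(4.51×10⁻⁶)/(0.633) + (-1.59×10⁻⁶)/(0.963) + (-6.01×10⁻⁶)/(0.728)] = -2.51×10⁴ V.

-2.51×10⁴ V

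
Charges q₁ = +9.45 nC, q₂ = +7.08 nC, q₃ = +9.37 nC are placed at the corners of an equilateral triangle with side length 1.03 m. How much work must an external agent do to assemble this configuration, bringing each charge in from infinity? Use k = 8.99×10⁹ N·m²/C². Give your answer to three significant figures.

The work to assemble the configuration equals its total potential energy, U = Σ kqᵢqⱼ/rᵢⱼ over all pairs.
All three pair separations equal the side length, 1.03 m.
U = (5.84×10⁻⁷) + (7.73×10⁻⁷) + (5.79×10⁻⁷) = 1.94×10⁻⁶ J.

1.94×10⁻⁶ J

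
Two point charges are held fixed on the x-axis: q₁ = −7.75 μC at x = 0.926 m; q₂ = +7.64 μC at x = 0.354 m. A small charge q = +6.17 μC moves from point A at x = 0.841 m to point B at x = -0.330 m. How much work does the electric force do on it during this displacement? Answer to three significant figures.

The work done by the electric force is W_field = −ΔU = −q(V_B − V_A) = q(V_A − V_B).
At A: distances to the source charges are 0.0850 m, 0.487 m; V_A = Σ kqᵢ/rᵢ = -6.79×10⁵ V.
At B: distances to the source charges are 1.26 m, 0.684 m; V_B = Σ kqᵢ/rᵢ = 4.49×10⁴ V.
ΔV = V_B − V_A = 7.24×10⁵ V.
W_field = −qΔV = −(6.17×10⁻⁶ C)(7.24×10⁵ V) = -4.46 J.

-4.46 J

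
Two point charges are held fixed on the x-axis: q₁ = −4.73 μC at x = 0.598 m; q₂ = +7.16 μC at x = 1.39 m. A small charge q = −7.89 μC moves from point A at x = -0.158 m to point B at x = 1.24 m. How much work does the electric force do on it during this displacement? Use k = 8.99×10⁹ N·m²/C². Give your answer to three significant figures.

2.98 J

The work done by the electric force is W_field = −ΔU = −q(V_B − V_A) = q(V_A − V_B).
At A: distances to the source charges are 0.756 m, 1.55 m; V_A = Σ kqᵢ/rᵢ = -1.47×10⁴ V.
At B: distances to the source charges are 0.642 m, 0.150 m; V_B = Σ kqᵢ/rᵢ = 3.63×10⁵ V.
ΔV = V_B − V_A = 3.78×10⁵ V.
W_field = −qΔV = −(-7.89×10⁻⁶ C)(3.78×10⁵ V) = 2.98 J.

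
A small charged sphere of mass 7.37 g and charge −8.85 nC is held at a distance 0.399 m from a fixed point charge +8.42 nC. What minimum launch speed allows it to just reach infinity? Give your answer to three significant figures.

To just escape, total mechanical energy must reach zero at infinity: ½mv²_min + U = 0, so ½mv²_min = −U = |kQq|/r.
|U| = |kQq|/r = (8.99×10⁹ N·m²/C²)(8.42×10⁻⁹)(8.85×10⁻⁹)/(0.399) = 1.68×10⁻⁶ J.
v_min = √(2|U|/m) = √(2·1.68×10⁻⁶/7.37×10⁻³) = 0.0213 m/s.

0.0213 m/s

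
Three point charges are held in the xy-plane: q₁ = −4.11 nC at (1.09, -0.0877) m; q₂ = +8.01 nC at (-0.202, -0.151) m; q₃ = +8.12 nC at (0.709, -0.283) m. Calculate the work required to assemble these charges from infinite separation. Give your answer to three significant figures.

The assembly work is the sum of pairwise potential energies, U = Σ_{i<j} kqᵢqⱼ/rᵢⱼ.
Pair separations: r₁₂ = 1.29 m, r₁₃ = 0.428 m, r₂₃ = 0.921 m.
U = (-2.29×10⁻⁷) + (-7.01×10⁻⁷) + (6.35×10⁻⁷) = -2.94×10⁻⁷ J.

-2.94×10⁻⁷ J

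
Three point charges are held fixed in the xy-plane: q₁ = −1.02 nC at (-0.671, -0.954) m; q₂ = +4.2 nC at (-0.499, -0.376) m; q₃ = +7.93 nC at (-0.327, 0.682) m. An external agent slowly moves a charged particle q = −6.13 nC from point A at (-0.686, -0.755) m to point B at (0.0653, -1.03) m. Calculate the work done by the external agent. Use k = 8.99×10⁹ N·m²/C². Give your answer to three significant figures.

For quasistatic motion the external work equals the change in potential energy: W_ext = qΔV = q(V_B − V_A).
At A: distances to the source charges are 0.200 m, 0.423 m, 1.48 m; V_A = Σ kqᵢ/rᵢ = 91.5 V.
At B: distances to the source charges are 0.740 m, 0.864 m, 1.76 m; V_B = Σ kqᵢ/rᵢ = 71.9 V.
ΔV = V_B − V_A = -19.6 V.
W_ext = qΔV = (-6.13×10⁻⁹ C)(-19.6 V) = 1.20×10⁻⁷ J.

1.20×10⁻⁷ J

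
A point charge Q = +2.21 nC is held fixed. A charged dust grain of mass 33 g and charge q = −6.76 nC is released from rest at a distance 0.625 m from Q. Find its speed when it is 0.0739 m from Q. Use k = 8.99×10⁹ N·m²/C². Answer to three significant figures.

9.86×10⁻³ m/s

Only the electrostatic force acts, so mechanical energy is conserved: ½mv² = U₁ − U₂ = kQq(1/r₁ − 1/r₂).
U₁ − U₂ = (8.99×10⁹ N·m²/C²)(2.21×10⁻⁹ C)(-6.76×10⁻⁹ C)(1/0.625 − 1/0.0739) = 1.60×10⁻⁶ J.
v = √(2·1.60×10⁻⁶/0.0330) = 9.86×10⁻³ m/s.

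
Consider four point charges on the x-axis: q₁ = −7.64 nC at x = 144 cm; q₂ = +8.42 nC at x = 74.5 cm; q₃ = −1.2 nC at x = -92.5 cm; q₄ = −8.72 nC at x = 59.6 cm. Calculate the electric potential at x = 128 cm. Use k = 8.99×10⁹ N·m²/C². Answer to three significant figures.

-407 V

The total potential is the scalar sum of each charge's contribution, V = Σ kqᵢ/rᵢ.
Distances from the field point to each charge: r₁ = 0.160 m, r₂ = 0.535 m, r₃ = 2.21 m, r₄ = 0.684 m.
V = k[(-7.64×10⁻⁹)/(0.160) + (8.42×10⁻⁹)/(0.535) + (-1.20×10⁻⁹)/(2.21) + (-8.72×10⁻⁹)/(0.684)] = -407 V.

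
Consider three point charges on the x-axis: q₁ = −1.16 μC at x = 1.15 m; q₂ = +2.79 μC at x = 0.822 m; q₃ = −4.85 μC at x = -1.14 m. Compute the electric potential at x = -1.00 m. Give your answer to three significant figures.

Electric potential is a scalar, so the contributions from each charge add algebraically: V = Σ kqᵢ/rᵢ.
Distances from the field point to each charge: r₁ = 2.15 m, r₂ = 1.82 m, r₃ = 0.140 m.
V = k[(-1.16×10⁻⁶)/(2.15) + (2.79×10⁻⁶)/(1.82) + (-4.85×10⁻⁶)/(0.140)] = -3.03×10⁵ V.

-3.03×10⁵ V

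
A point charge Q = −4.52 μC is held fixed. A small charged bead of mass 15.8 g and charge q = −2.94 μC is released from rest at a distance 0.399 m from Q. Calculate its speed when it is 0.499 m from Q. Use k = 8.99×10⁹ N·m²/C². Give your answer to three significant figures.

2.76 m/s

Only the electrostatic force acts, so mechanical energy is conserved: ½mv² = U₁ − U₂ = kQq(1/r₁ − 1/r₂).
U₁ − U₂ = (8.99×10⁹ N·m²/C²)(-4.52×10⁻⁶ C)(-2.94×10⁻⁶ C)(1/0.399 − 1/0.499) = 0.0600 J.
v = √(2·0.0600/0.0158) = 2.76 m/s.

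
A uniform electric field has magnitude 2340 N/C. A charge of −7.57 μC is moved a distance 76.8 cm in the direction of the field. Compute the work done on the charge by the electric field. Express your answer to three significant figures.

The potential change for a displacement 76.8 cm in the direction of the field is ΔV = −Ed = -1800 V.
W_field = −qΔV = -0.0136 J.

-0.0136 J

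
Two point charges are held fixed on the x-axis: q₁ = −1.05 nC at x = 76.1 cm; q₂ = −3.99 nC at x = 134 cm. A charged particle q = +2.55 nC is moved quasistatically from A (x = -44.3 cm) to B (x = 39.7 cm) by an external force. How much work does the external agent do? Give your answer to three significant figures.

For quasistatic motion the external work equals the change in potential energy: W_ext = qΔV = q(V_B − V_A).
At A: distances to the source charges are 1.20 m, 1.78 m; V_A = Σ kqᵢ/rᵢ = -28.0 V.
At B: distances to the source charges are 0.364 m, 0.943 m; V_B = Σ kqᵢ/rᵢ = -64.0 V.
ΔV = V_B − V_A = -36.0 V.
W_ext = qΔV = (2.55×10⁻⁹ C)(-36.0 V) = -9.18×10⁻⁸ J.

-9.18×10⁻⁸ J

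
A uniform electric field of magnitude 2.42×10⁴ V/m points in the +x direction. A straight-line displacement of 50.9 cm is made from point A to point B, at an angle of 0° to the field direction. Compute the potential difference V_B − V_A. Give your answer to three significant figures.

-1.23×10⁴ V

Only the component of displacement along E changes the potential: ΔV = −E·d·cosθ.
ΔV = −(2.42×10⁴ V/m)(0.509 m)cos0° = -1.23×10⁴ V.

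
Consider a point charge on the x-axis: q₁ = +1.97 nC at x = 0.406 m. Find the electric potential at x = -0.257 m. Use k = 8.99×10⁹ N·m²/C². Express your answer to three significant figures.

26.7 V

Electric potential is a scalar, so the contributions from each charge add algebraically: V = Σ kqᵢ/rᵢ.
V = k[(1.97×10⁻⁹)/(0.663)] = 26.7 V.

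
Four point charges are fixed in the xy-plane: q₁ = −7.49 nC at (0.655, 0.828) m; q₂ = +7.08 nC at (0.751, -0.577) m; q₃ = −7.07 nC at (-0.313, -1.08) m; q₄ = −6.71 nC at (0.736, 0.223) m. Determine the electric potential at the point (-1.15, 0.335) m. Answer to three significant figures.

The total potential is the scalar sum of each charge's contribution, V = Σ kqᵢ/rᵢ.
Distances from the field point to each charge: r₁ = 1.87 m, r₂ = 2.11 m, r₃ = 1.64 m, r₄ = 1.89 m.
V = k[(-7.49×10⁻⁹)/(1.87) + (7.08×10⁻⁹)/(2.11) + (-7.07×10⁻⁹)/(1.64) + (-6.71×10⁻⁹)/(1.89)] = -76.4 V.

-76.4 V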